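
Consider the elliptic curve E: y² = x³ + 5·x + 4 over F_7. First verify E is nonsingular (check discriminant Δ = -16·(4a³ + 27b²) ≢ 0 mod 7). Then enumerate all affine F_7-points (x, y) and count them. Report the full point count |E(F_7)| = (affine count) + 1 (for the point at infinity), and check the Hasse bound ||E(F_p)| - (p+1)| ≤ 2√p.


Affine points = {(0, 2), (0, 5), (2, 1), (2, 6), (3, 2), (3, 5), (4, 2), (4, 5), (5, 0)}; affine count = 9; |E(F_7)| = 10.

Discriminant check: Δ ∝ 4a³ + 27b² = 4·5³ + 27·4² = 4·125 + 27·16 ≡ 1 (mod 7). Nonzero ⇒ E is nonsingular.
For each x ∈ F_7, compute rhs = x³ + 5·x + 4 mod 7, then count y ∈ F_7 with y² ≡ rhs.
  x = 0: rhs = 4, matching y values: 2, 5 (2 points).
  x = 1: rhs = 3, matching y values: none (0 points).
  x = 2: rhs = 1, matching y values: 1, 6 (2 points).
  x = 3: rhs = 4, matching y values: 2, 5 (2 points).
  x = 4: rhs = 4, matching y values: 2, 5 (2 points).
  x = 5: rhs = 0, matching y values: 0 (1 points).
  x = 6: rhs = 5, matching y values: none (0 points).
Total affine count: 9.
Full point count |E(F_7)| = 9 + 1 = 10.
Hasse bound: |10 − (7+1)| = |2| = 2 ≤ 2√7 ≈ 5.2915 ✓.


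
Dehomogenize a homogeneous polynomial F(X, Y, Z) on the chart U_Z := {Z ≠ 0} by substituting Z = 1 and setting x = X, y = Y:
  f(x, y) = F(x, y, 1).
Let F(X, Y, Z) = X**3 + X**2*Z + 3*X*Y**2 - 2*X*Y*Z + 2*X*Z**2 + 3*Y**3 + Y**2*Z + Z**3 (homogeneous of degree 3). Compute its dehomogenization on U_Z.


f(x, y) = x**3 + x**2 + 3*x*y**2 - 2*x*y + 2*x + 3*y**3 + y**2 + 1

On U_Z we set Z = 1. Each monomial c·X^i·Y^j·Z^k in F becomes c·x^i·y^j·1^k = c·x^i·y^j.
Substituting Z = 1: F(X, Y, 1) = x**3 + x**2 + 3*x*y**2 - 2*x*y + 2*x + 3*y**3 + y**2 + 1.
Note: deg(f) ≤ deg(F) = 3; strict inequality happens when F is divisible by Z (lost terms).


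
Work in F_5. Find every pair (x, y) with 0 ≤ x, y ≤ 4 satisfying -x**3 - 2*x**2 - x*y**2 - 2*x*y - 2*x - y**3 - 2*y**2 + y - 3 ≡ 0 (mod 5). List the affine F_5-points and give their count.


Affine F_5-points: {(0, 1), (0, 3), (0, 4), (1, 2), (1, 3), (2, 3), (3, 1), (4, 4)}; count = 8.

For each of the 25 pairs (x, y) ∈ F_5², evaluate f(x, y) mod 5. Record the zeros.
  x = 0: [0↦2, 1↦0, 2↦3, 3↦0, 4↦0]  zeros at y ∈ {1, 3, 4}
  x = 1: [0↦2, 1↦2, 2↦0, 3↦0, 4↦1]  zeros at y ∈ {2, 3}
  x = 2: [0↦2, 1↦4, 2↦2, 3↦0, 4↦2]  zeros at y ∈ {3}
  x = 3: [0↦1, 1↦0, 2↦3, 3↦4, 4↦2]  zeros at y ∈ {1}
  x = 4: [0↦3, 1↦4, 2↦2, 3↦1, 4↦0]  zeros at y ∈ {4}
Collecting zeros: affine points = {(0, 1), (0, 3), (0, 4), (1, 2), (1, 3), (2, 3), (3, 1), (4, 4)}.
Total count |C(F_5)_aff| = 8.


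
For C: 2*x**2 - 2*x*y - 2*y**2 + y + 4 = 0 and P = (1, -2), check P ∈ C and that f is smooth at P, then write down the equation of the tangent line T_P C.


Tangent line at P: 8*x + 7*y + 6 = 0.

Step 1: f(1, -2) = 0, so P lies on C.
Step 2: partial derivatives
  f_x(x, y) = 4*x - 2*y, f_y(x, y) = -2*x - 4*y + 1.
  f_x(P) = 8, f_y(P) = 7 (gradient nonzero, so P is smooth).
Step 3: tangent line at P: 8·(x − 1) + 7·(y − -2) = 0.
Expanding: 8*x + 7*y + 6 = 0.


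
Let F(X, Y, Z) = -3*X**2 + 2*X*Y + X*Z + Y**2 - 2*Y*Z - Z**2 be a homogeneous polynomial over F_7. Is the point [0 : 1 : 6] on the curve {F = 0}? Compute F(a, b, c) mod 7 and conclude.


F(0,1,6) ≡ 2 (mod 7); P is NOT on the curve.

Evaluate F(0, 1, 6) term-by-term (mod 7).
  -3*X**2 ↦ -3·0·1·1 = 0
  2*X*Y ↦ 2·0·1·1 = 0
  X*Z ↦ 1·0·1·6 = 0
  Y**2 ↦ 1·1·1·1 = 1
  -2*Y*Z ↦ -2·1·1·6 = -12
  -Z**2 ↦ -1·1·1·36 = -36
Sum: F(0, 1, 6) = (0) + (0) + (0) + (1) + (-12) + (-36) = -47.
Reducing mod 7: -47 ≡ 2 (mod 7).
Since F(a, b, c) ≡ 2 ≠ 0 (mod 7), P does NOT lie on the curve.


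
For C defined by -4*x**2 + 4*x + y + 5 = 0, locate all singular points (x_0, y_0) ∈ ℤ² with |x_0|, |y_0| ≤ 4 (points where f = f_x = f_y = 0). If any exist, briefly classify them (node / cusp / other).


No singular points in the scanned grid; C is smooth there.

Compute partial derivatives:
  f_x = 4 - 8*x.
  f_y = 1.
f_y = 1 is a nonzero constant, so f_y never vanishes: no point (x, y) can satisfy f = f_x = f_y = 0. In particular no (x, y) ∈ {−4, ..., 4}² is singular; the curve is smooth.


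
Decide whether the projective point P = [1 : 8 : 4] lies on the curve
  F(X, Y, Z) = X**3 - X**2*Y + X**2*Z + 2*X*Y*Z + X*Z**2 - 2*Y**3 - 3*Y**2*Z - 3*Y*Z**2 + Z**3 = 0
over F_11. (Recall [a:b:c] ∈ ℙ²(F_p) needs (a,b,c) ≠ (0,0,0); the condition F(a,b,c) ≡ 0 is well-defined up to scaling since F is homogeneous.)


F(1,8,4) ≡ 0 (mod 11); P is on the curve.

Evaluate F(1, 8, 4) term-by-term (mod 11).
  X**3 ↦ 1·1·1·1 = 1
  -X**2*Y ↦ -1·1·8·1 = -8
  X**2*Z ↦ 1·1·1·4 = 4
  2*X*Y*Z ↦ 2·1·8·4 = 64
  X*Z**2 ↦ 1·1·1·16 = 16
  -2*Y**3 ↦ -2·1·512·1 = -1024
  -3*Y**2*Z ↦ -3·1·64·4 = -768
  -3*Y*Z**2 ↦ -3·1·8·16 = -384
  Z**3 ↦ 1·1·1·64 = 64
Sum: F(1, 8, 4) = (1) + (-8) + (4) + (64) + (16) + (-1024) + (-768) + (-384) + (64) = -2035.
Reducing mod 11: -2035 ≡ 0 (mod 11).
Since F(a, b, c) ≡ 0 (mod 11), P lies on the curve.


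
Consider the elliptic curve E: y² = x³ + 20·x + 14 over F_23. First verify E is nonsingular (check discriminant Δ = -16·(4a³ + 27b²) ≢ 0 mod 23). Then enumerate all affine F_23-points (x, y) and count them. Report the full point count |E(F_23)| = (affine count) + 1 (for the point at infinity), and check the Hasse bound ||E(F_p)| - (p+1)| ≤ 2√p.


Affine points = {(1, 9), (1, 14), (2, 4), (2, 19), (3, 3), (3, 20), (5, 3), (5, 20), (9, 7), (9, 16), (10, 8), (10, 15), (11, 1), (11, 22), (12, 2), (12, 21), (14, 5), (14, 18), (15, 3), (15, 20), (17, 0), (19, 10), (19, 13), (21, 9), (21, 14), (22, 4), (22, 19)}; affine count = 27; |E(F_23)| = 28.

Discriminant check: Δ ∝ 4a³ + 27b² = 4·20³ + 27·14² = 4·8000 + 27·196 ≡ 9 (mod 23). Nonzero ⇒ E is nonsingular.
For each x ∈ F_23, compute rhs = x³ + 20·x + 14 mod 23, then count y ∈ F_23 with y² ≡ rhs.
  x = 0: rhs = 14, matching y values: none (0 points).
  x = 1: rhs = 12, matching y values: 9, 14 (2 points).
  x = 2: rhs = 16, matching y values: 4, 19 (2 points).
  x = 3: rhs = 9, matching y values: 3, 20 (2 points).
  x = 4: rhs = 20, matching y values: none (0 points).
  x = 5: rhs = 9, matching y values: 3, 20 (2 points).
  x = 6: rhs = 5, matching y values: none (0 points).
  x = 7: rhs = 14, matching y values: none (0 points).
  x = 8: rhs = 19, matching y values: none (0 points).
  x = 9: rhs = 3, matching y values: 7, 16 (2 points).
  x = 10: rhs = 18, matching y values: 8, 15 (2 points).
  x = 11: rhs = 1, matching y values: 1, 22 (2 points).
  x = 12: rhs = 4, matching y values: 2, 21 (2 points).
  x = 13: rhs = 10, matching y values: none (0 points).
  x = 14: rhs = 2, matching y values: 5, 18 (2 points).
  x = 15: rhs = 9, matching y values: 3, 20 (2 points).
  x = 16: rhs = 14, matching y values: none (0 points).
  x = 17: rhs = 0, matching y values: 0 (1 points).
  x = 18: rhs = 19, matching y values: none (0 points).
  x = 19: rhs = 8, matching y values: 10, 13 (2 points).
  x = 20: rhs = 19, matching y values: none (0 points).
  x = 21: rhs = 12, matching y values: 9, 14 (2 points).
  x = 22: rhs = 16, matching y values: 4, 19 (2 points).
Total affine count: 27.
Full point count |E(F_23)| = 27 + 1 = 28.
Hasse bound: |28 − (23+1)| = |4| = 4 ≤ 2√23 ≈ 9.5917 ✓.


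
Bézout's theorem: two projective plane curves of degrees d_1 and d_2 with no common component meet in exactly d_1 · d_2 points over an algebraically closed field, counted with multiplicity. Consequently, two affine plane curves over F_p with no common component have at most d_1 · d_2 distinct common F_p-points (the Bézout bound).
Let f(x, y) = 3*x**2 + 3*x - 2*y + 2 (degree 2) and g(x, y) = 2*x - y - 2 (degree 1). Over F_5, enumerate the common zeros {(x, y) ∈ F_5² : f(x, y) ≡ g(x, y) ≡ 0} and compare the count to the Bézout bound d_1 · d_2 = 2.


Common zeros: {(3, 4), (4, 1)}; count = 2; Bézout bound = 2.

deg(f) = 2, deg(g) = 1, so Bézout bound = 2.
Scan x ∈ F_5. For each x, list the y ∈ F_5 with f(x, y) ≡ 0 and those with g(x, y) ≡ 0 (mod 5); the common zeros in that column are the intersection.
  x = 0: f ≡ 0 at y ∈ {1}; g ≡ 0 at y ∈ {3}; common: ∅.
  x = 1: f ≡ 0 at y ∈ {4}; g ≡ 0 at y ∈ {0}; common: ∅.
  x = 2: f ≡ 0 at y ∈ {0}; g ≡ 0 at y ∈ {2}; common: ∅.
  x = 3: f ≡ 0 at y ∈ {4}; g ≡ 0 at y ∈ {4}; common: {4}.
  x = 4: f ≡ 0 at y ∈ {1}; g ≡ 0 at y ∈ {1}; common: {1}.
Collecting: common zeros = {(3, 4), (4, 1)}, so the count is 2.
Comparison with the Bézout bound: 2 ≤ 2 = deg(f)·deg(g), as expected for curves with no common component (the bound is attained).


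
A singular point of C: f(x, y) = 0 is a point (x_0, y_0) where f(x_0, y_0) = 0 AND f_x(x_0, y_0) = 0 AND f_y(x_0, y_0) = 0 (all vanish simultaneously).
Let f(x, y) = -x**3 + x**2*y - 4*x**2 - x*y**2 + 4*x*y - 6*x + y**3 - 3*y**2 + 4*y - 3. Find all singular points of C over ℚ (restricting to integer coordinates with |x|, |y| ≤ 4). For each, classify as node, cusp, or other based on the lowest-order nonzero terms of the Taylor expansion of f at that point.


Singular points: {(-1, 1)}; classification: cusp.

Compute partial derivatives:
  f_x = -3*x**2 + 2*x*y - 8*x - y**2 + 4*y - 6.
  f_y = x**2 - 2*x*y + 4*x + 3*y**2 - 6*y + 4.
Scan x_0 ∈ {−4, ..., 4}. For each x_0, f_y(x_0, y) is a polynomial in y; find its integer roots y ∈ {−4, ..., 4}, then test f_x and f at those candidates.
  x = -4: f_y(-4, y) = 3*y**2 + 2*y + 4; no integer root y with |y| ≤ 4.
  x = -3: f_y(-3, y) = 3*y**2 + 1; no integer root y with |y| ≤ 4.
  x = -2: f_y(-2, y) = 3*y**2 - 2*y; vanishes at y ∈ {0}. (-2, 0): f_x = -2 ≠ 0.
  x = -1: f_y(-1, y) = 3*y**2 - 4*y + 1; vanishes at y ∈ {1}. (-1, 1): f_x = 0, f = 0 — SINGULAR.
  x = 0: f_y(0, y) = 3*y**2 - 6*y + 4; no integer root y with |y| ≤ 4.
  x = 1: f_y(1, y) = 3*y**2 - 8*y + 9; no integer root y with |y| ≤ 4.
  x = 2: f_y(2, y) = 3*y**2 - 10*y + 16; no integer root y with |y| ≤ 4.
  x = 3: f_y(3, y) = 3*y**2 - 12*y + 25; no integer root y with |y| ≤ 4.
  x = 4: f_y(4, y) = 3*y**2 - 14*y + 36; no integer root y with |y| ≤ 4.
Only singular point on the grid: (-1, 1).
Classify: substitute x = -1 + u, y = 1 + v and expand: f = -u**3 + u**2*v - u*v**2 + v**3 + v**2.
No constant or linear terms (consistent with a singular point). Quadratic part: v**2. Cubic part: -u**3 + u**2*v - u*v**2 + v**3.
The quadratic part v**2 is a perfect square, so there is a single (double) tangent line v = 0, i.e. y = 1. Restricting the cubic part to that line (v = 0) leaves -u**3 ≠ 0, so f is not divisible by v and the branch is v² ≈ u**3 to lowest order — this is a cusp.
Classification: cusp.


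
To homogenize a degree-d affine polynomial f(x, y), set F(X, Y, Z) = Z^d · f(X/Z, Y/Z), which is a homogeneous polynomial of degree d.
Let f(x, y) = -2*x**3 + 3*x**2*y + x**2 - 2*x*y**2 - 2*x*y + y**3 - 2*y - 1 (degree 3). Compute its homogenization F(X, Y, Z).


F(X, Y, Z) = -2*X**3 + 3*X**2*Y + X**2*Z - 2*X*Y**2 - 2*X*Y*Z + Y**3 - 2*Y*Z**2 - Z**3

deg(f) = 3.
Substitute x = X/Z, y = Y/Z into f, then multiply by Z^3.
  monomial -2·x^3·y^0 ↦ -2·X^3·Y^0·Z^0.
  monomial 3·x^2·y^1 ↦ 3·X^2·Y^1·Z^0.
  monomial 1·x^2·y^0 ↦ 1·X^2·Y^0·Z^1.
  monomial -2·x^1·y^2 ↦ -2·X^1·Y^2·Z^0.
  monomial -2·x^1·y^1 ↦ -2·X^1·Y^1·Z^1.
  monomial 1·x^0·y^3 ↦ 1·X^0·Y^3·Z^0.
  monomial -2·x^0·y^1 ↦ -2·X^0·Y^1·Z^2.
  monomial -1·x^0·y^0 ↦ -1·X^0·Y^0·Z^3.
Collecting: F(X, Y, Z) = -2*X**3 + 3*X**2*Y + X**2*Z - 2*X*Y**2 - 2*X*Y*Z + Y**3 - 2*Y*Z**2 - Z**3.


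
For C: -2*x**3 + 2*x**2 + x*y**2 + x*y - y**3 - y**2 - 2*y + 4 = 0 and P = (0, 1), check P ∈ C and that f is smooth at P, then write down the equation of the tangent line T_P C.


Tangent line at P: 2*x - 7*y + 7 = 0.

Step 1: f(0, 1) = 0, so P lies on C.
Step 2: partial derivatives
  f_x(x, y) = -6*x**2 + 4*x + y**2 + y, f_y(x, y) = 2*x*y + x - 3*y**2 - 2*y - 2.
  f_x(P) = 2, f_y(P) = -7 (gradient nonzero, so P is smooth).
Step 3: tangent line at P: 2·(x − 0) + -7·(y − 1) = 0.
Expanding: 2*x - 7*y + 7 = 0.


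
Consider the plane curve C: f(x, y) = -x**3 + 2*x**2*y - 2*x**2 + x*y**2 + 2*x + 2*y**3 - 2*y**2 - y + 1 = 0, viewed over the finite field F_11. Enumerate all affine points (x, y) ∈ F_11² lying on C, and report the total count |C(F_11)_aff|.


Affine F_11-points: {(0, 1), (1, 0), (1, 8), (1, 9), (2, 0), (5, 1), (5, 7), (6, 0), (6, 1), (6, 8), (7, 8), (7, 9), (8, 9), (9, 2)}; count = 14.

For each of the 121 pairs (x, y) ∈ F_11², evaluate f(x, y) mod 11. Record the zeros.
  x = 0: [0↦1, 1↦0, 2↦7, 3↦1, 4↦5, 5↦9, 6↦3, 7↦10, 8↦9, 9↦1, 10↦9]  zeros at y ∈ {1}
  x = 1: [0↦0, 1↦2, 2↦3, 3↦4, 4↦6, 5↦10, 6↦6, 7↦6, 8↦0, 9↦0, 10↦7]  zeros at y ∈ {0, 8, 9}
  x = 2: [0↦0, 1↦9, 2↦8, 3↦9, 4↦2, 5↦10, 6↦1, 7↦9, 8↦2, 9↦3, 10↦2]  zeros at y ∈ {0}
  x = 3: [0↦6, 1↦4, 2↦5, 3↦10, 4↦9, 5↦3, 6↦4, 7↦2, 8↦9, 9↦4, 10↦10]  zeros at y ∈ ∅
  x = 4: [0↦1, 1↦3, 2↦10, 3↦1, 4↦10, 5↦5, 6↦9, 7↦1, 8↦4, 9↦8, 10↦3]  zeros at y ∈ ∅
  x = 5: [0↦1, 1↦0, 2↦6, 3↦9, 4↦10, 5↦10, 6↦10, 7↦0, 8↦3, 9↦9, 10↦8]  zeros at y ∈ {1, 7}
  x = 6: [0↦0, 1↦0, 2↦9, 3↦6, 4↦3, 5↦1, 6↦1, 7↦4, 8↦0, 9↦1, 10↦8]  zeros at y ∈ {0, 1, 8}
  x = 7: [0↦3, 1↦8, 2↦2, 3↦8, 4↦5, 5↦5, 6↦9, 7↦7, 8↦0, 9↦0, 10↦8]  zeros at y ∈ {8, 9}
  x = 8: [0↦4, 1↦7, 2↦1, 3↦9, 4↦10, 5↦5, 6↦6, 7↦3, 8↦8, 9↦0, 10↦2]  zeros at y ∈ {9}
  x = 9: [0↦8, 1↦2, 2↦0, 3↦3, 4↦1, 5↦6, 6↦8, 7↦8, 8↦7, 9↦6, 10↦6]  zeros at y ∈ {2}
  x = 10: [0↦9, 1↦9, 2↦4, 3↦6, 4↦5, 5↦2, 6↦9, 7↦5, 8↦2, 9↦1, 10↦3]  zeros at y ∈ ∅
Collecting zeros: affine points = {(0, 1), (1, 0), (1, 8), (1, 9), (2, 0), (5, 1), (5, 7), (6, 0), (6, 1), (6, 8), (7, 8), (7, 9), (8, 9), (9, 2)}.
Total count |C(F_11)_aff| = 14.


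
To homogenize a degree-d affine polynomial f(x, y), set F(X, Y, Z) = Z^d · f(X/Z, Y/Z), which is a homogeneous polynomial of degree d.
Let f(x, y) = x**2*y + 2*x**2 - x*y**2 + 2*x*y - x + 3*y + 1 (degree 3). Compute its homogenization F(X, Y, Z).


F(X, Y, Z) = X**2*Y + 2*X**2*Z - X*Y**2 + 2*X*Y*Z - X*Z**2 + 3*Y*Z**2 + Z**3

deg(f) = 3.
Substitute x = X/Z, y = Y/Z into f, then multiply by Z^3.
  monomial 1·x^2·y^1 ↦ 1·X^2·Y^1·Z^0.
  monomial 2·x^2·y^0 ↦ 2·X^2·Y^0·Z^1.
  monomial -1·x^1·y^2 ↦ -1·X^1·Y^2·Z^0.
  monomial 2·x^1·y^1 ↦ 2·X^1·Y^1·Z^1.
  monomial -1·x^1·y^0 ↦ -1·X^1·Y^0·Z^2.
  monomial 3·x^0·y^1 ↦ 3·X^0·Y^1·Z^2.
  monomial 1·x^0·y^0 ↦ 1·X^0·Y^0·Z^3.
Collecting: F(X, Y, Z) = X**2*Y + 2*X**2*Z - X*Y**2 + 2*X*Y*Z - X*Z**2 + 3*Y*Z**2 + Z**3.


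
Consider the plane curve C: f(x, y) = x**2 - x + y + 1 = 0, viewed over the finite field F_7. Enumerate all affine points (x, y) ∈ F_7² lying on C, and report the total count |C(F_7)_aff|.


Affine F_7-points: {(0, 6), (1, 6), (2, 4), (3, 0), (4, 1), (5, 0), (6, 4)}; count = 7.

For each of the 49 pairs (x, y) ∈ F_7², evaluate f(x, y) mod 7. Record the zeros.
  x = 0: [0↦1, 1↦2, 2↦3, 3↦4, 4↦5, 5↦6, 6↦0]  zeros at y ∈ {6}
  x = 1: [0↦1, 1↦2, 2↦3, 3↦4, 4↦5, 5↦6, 6↦0]  zeros at y ∈ {6}
  x = 2: [0↦3, 1↦4, 2↦5, 3↦6, 4↦0, 5↦1, 6↦2]  zeros at y ∈ {4}
  x = 3: [0↦0, 1↦1, 2↦2, 3↦3, 4↦4, 5↦5, 6↦6]  zeros at y ∈ {0}
  x = 4: [0↦6, 1↦0, 2↦1, 3↦2, 4↦3, 5↦4, 6↦5]  zeros at y ∈ {1}
  x = 5: [0↦0, 1↦1, 2↦2, 3↦3, 4↦4, 5↦5, 6↦6]  zeros at y ∈ {0}
  x = 6: [0↦3, 1↦4, 2↦5, 3↦6, 4↦0, 5↦1, 6↦2]  zeros at y ∈ {4}
Collecting zeros: affine points = {(0, 6), (1, 6), (2, 4), (3, 0), (4, 1), (5, 0), (6, 4)}.
Total count |C(F_7)_aff| = 7.


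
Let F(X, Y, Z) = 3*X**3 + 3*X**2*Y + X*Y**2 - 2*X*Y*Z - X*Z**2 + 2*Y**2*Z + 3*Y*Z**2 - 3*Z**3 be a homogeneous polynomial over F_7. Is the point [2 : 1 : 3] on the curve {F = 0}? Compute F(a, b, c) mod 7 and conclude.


F(2,1,3) ≡ 2 (mod 7); P is NOT on the curve.

Evaluate F(2, 1, 3) term-by-term (mod 7).
  3*X**3 ↦ 3·8·1·1 = 24
  3*X**2*Y ↦ 3·4·1·1 = 12
  X*Y**2 ↦ 1·2·1·1 = 2
  -2*X*Y*Z ↦ -2·2·1·3 = -12
  -X*Z**2 ↦ -1·2·1·9 = -18
  2*Y**2*Z ↦ 2·1·1·3 = 6
  3*Y*Z**2 ↦ 3·1·1·9 = 27
  -3*Z**3 ↦ -3·1·1·27 = -81
Sum: F(2, 1, 3) = (24) + (12) + (2) + (-12) + (-18) + (6) + (27) + (-81) = -40.
Reducing mod 7: -40 ≡ 2 (mod 7).
Since F(a, b, c) ≡ 2 ≠ 0 (mod 7), P does NOT lie on the curve.


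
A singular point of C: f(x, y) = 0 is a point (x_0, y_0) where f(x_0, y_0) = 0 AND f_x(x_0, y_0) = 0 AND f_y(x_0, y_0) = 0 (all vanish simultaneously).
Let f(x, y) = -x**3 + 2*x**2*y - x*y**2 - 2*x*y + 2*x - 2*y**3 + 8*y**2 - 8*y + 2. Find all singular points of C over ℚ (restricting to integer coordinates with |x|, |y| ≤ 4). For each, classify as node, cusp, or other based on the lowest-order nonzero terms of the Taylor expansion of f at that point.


Singular points: {(1, 1)}; classification: node.

Compute partial derivatives:
  f_x = -3*x**2 + 4*x*y - y**2 - 2*y + 2.
  f_y = 2*x**2 - 2*x*y - 2*x - 6*y**2 + 16*y - 8.
Scan x_0 ∈ {−4, ..., 4}. For each x_0, f_y(x_0, y) is a polynomial in y; find its integer roots y ∈ {−4, ..., 4}, then test f_x and f at those candidates.
  x = -4: f_y(-4, y) = -6*y**2 + 24*y + 32; no integer root y with |y| ≤ 4.
  x = -3: f_y(-3, y) = -6*y**2 + 22*y + 16; no integer root y with |y| ≤ 4.
  x = -2: f_y(-2, y) = -6*y**2 + 20*y + 4; no integer root y with |y| ≤ 4.
  x = -1: f_y(-1, y) = -6*y**2 + 18*y - 4; no integer root y with |y| ≤ 4.
  x = 0: f_y(0, y) = -6*y**2 + 16*y - 8; vanishes at y ∈ {2}. (0, 2): f_x = -6 ≠ 0.
  x = 1: f_y(1, y) = -6*y**2 + 14*y - 8; vanishes at y ∈ {1}. (1, 1): f_x = 0, f = 0 — SINGULAR.
  x = 2: f_y(2, y) = -6*y**2 + 12*y - 4; no integer root y with |y| ≤ 4.
  x = 3: f_y(3, y) = -6*y**2 + 10*y + 4; vanishes at y ∈ {2}. (3, 2): f_x = -9 ≠ 0.
  x = 4: f_y(4, y) = -6*y**2 + 8*y + 16; no integer root y with |y| ≤ 4.
Only singular point on the grid: (1, 1).
Classify: substitute x = 1 + u, y = 1 + v and expand: f = -u**3 + 2*u**2*v - u**2 - u*v**2 - 2*v**3 + v**2.
No constant or linear terms (consistent with a singular point). Quadratic part: -u**2 + v**2. Cubic part: -u**3 + 2*u**2*v - u*v**2 - 2*v**3.
The quadratic part v**2 - u**2 = (v − u)(v + u) splits into two distinct linear factors, so there are two distinct tangent lines y − 1 = ±(x − 1) — this is a node (ordinary double point).
Classification: node.


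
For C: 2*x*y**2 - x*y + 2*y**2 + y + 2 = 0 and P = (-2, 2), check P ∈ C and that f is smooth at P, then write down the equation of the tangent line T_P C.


Tangent line at P: 6*x - 5*y + 22 = 0.

Step 1: f(-2, 2) = 0, so P lies on C.
Step 2: partial derivatives
  f_x(x, y) = 2*y**2 - y, f_y(x, y) = 4*x*y - x + 4*y + 1.
  f_x(P) = 6, f_y(P) = -5 (gradient nonzero, so P is smooth).
Step 3: tangent line at P: 6·(x − -2) + -5·(y − 2) = 0.
Expanding: 6*x - 5*y + 22 = 0.


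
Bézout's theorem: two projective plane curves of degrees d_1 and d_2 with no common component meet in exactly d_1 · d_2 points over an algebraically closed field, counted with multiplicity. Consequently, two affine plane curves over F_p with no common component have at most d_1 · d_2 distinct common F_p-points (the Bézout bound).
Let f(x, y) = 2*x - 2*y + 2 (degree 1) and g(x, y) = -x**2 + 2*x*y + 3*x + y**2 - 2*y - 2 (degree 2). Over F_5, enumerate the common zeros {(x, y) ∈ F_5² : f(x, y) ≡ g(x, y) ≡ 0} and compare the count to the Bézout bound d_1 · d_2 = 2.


Common zeros: {(2, 3), (3, 4)}; count = 2; Bézout bound = 2.

deg(f) = 1, deg(g) = 2, so Bézout bound = 2.
Scan x ∈ F_5. For each x, list the y ∈ F_5 with f(x, y) ≡ 0 and those with g(x, y) ≡ 0 (mod 5); the common zeros in that column are the intersection.
  x = 0: f ≡ 0 at y ∈ {1}; g ≡ 0 at y ∈ ∅; common: ∅.
  x = 1: f ≡ 0 at y ∈ {2}; g ≡ 0 at y ∈ {0}; common: ∅.
  x = 2: f ≡ 0 at y ∈ {3}; g ≡ 0 at y ∈ {0, 3}; common: {3}.
  x = 3: f ≡ 0 at y ∈ {4}; g ≡ 0 at y ∈ {2, 4}; common: {4}.
  x = 4: f ≡ 0 at y ∈ {0}; g ≡ 0 at y ∈ {2}; common: ∅.
Collecting: common zeros = {(2, 3), (3, 4)}, so the count is 2.
Comparison with the Bézout bound: 2 ≤ 2 = deg(f)·deg(g), as expected for curves with no common component (the bound is attained).


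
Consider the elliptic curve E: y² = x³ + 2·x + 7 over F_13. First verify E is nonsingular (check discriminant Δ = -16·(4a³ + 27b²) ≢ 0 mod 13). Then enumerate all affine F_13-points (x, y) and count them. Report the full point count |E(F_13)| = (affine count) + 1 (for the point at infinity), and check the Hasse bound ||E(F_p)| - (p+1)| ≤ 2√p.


Affine points = {(1, 6), (1, 7), (3, 1), (3, 12), (4, 1), (4, 12), (5, 5), (5, 8), (6, 1), (6, 12), (7, 0), (9, 0), (10, 0), (12, 2), (12, 11)}; affine count = 15; |E(F_13)| = 16.

Discriminant check: Δ ∝ 4a³ + 27b² = 4·2³ + 27·7² = 4·8 + 27·49 ≡ 3 (mod 13). Nonzero ⇒ E is nonsingular.
For each x ∈ F_13, compute rhs = x³ + 2·x + 7 mod 13, then count y ∈ F_13 with y² ≡ rhs.
  x = 0: rhs = 7, matching y values: none (0 points).
  x = 1: rhs = 10, matching y values: 6, 7 (2 points).
  x = 2: rhs = 6, matching y values: none (0 points).
  x = 3: rhs = 1, matching y values: 1, 12 (2 points).
  x = 4: rhs = 1, matching y values: 1, 12 (2 points).
  x = 5: rhs = 12, matching y values: 5, 8 (2 points).
  x = 6: rhs = 1, matching y values: 1, 12 (2 points).
  x = 7: rhs = 0, matching y values: 0 (1 points).
  x = 8: rhs = 2, matching y values: none (0 points).
  x = 9: rhs = 0, matching y values: 0 (1 points).
  x = 10: rhs = 0, matching y values: 0 (1 points).
  x = 11: rhs = 8, matching y values: none (0 points).
  x = 12: rhs = 4, matching y values: 2, 11 (2 points).
Total affine count: 15.
Full point count |E(F_13)| = 15 + 1 = 16.
Hasse bound: |16 − (13+1)| = |2| = 2 ≤ 2√13 ≈ 7.2111 ✓.


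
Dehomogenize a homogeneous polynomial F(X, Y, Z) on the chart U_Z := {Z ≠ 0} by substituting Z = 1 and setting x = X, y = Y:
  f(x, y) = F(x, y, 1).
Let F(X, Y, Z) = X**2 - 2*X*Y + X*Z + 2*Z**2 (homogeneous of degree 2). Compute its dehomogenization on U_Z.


f(x, y) = x**2 - 2*x*y + x + 2

On U_Z we set Z = 1. Each monomial c·X^i·Y^j·Z^k in F becomes c·x^i·y^j·1^k = c·x^i·y^j.
Substituting Z = 1: F(X, Y, 1) = x**2 - 2*x*y + x + 2.
Note: deg(f) ≤ deg(F) = 2; strict inequality happens when F is divisible by Z (lost terms).


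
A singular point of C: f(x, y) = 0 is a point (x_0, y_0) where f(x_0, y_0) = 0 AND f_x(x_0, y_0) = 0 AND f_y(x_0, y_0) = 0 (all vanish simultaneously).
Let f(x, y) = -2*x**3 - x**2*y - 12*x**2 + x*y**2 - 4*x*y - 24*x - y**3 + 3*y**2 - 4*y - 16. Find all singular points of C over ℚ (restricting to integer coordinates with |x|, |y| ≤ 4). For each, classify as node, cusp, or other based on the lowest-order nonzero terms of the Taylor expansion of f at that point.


Singular points: {(-2, 0)}; classification: cusp.

Compute partial derivatives:
  f_x = -6*x**2 - 2*x*y - 24*x + y**2 - 4*y - 24.
  f_y = -x**2 + 2*x*y - 4*x - 3*y**2 + 6*y - 4.
Scan x_0 ∈ {−4, ..., 4}. For each x_0, f_y(x_0, y) is a polynomial in y; find its integer roots y ∈ {−4, ..., 4}, then test f_x and f at those candidates.
  x = -4: f_y(-4, y) = -3*y**2 - 2*y - 4; no integer root y with |y| ≤ 4.
  x = -3: f_y(-3, y) = -3*y**2 - 1; no integer root y with |y| ≤ 4.
  x = -2: f_y(-2, y) = -3*y**2 + 2*y; vanishes at y ∈ {0}. (-2, 0): f_x = 0, f = 0 — SINGULAR.
  x = -1: f_y(-1, y) = -3*y**2 + 4*y - 1; vanishes at y ∈ {1}. (-1, 1): f_x = -7 ≠ 0.
  x = 0: f_y(0, y) = -3*y**2 + 6*y - 4; no integer root y with |y| ≤ 4.
  x = 1: f_y(1, y) = -3*y**2 + 8*y - 9; no integer root y with |y| ≤ 4.
  x = 2: f_y(2, y) = -3*y**2 + 10*y - 16; no integer root y with |y| ≤ 4.
  x = 3: f_y(3, y) = -3*y**2 + 12*y - 25; no integer root y with |y| ≤ 4.
  x = 4: f_y(4, y) = -3*y**2 + 14*y - 36; no integer root y with |y| ≤ 4.
Only singular point on the grid: (-2, 0).
Classify: substitute x = -2 + u, y = 0 + v and expand: f = -2*u**3 - u**2*v + u*v**2 - v**3 + v**2.
No constant or linear terms (consistent with a singular point). Quadratic part: v**2. Cubic part: -2*u**3 - u**2*v + u*v**2 - v**3.
The quadratic part v**2 is a perfect square, so there is a single (double) tangent line v = 0, i.e. y = 0. Restricting the cubic part to that line (v = 0) leaves -2*u**3 ≠ 0, so f is not divisible by v and the branch is v² ≈ 2*u**3 to lowest order — this is a cusp.
Classification: cusp.


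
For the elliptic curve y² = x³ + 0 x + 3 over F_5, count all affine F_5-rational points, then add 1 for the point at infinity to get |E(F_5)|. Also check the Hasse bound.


Affine points = {(1, 2), (1, 3), (2, 1), (2, 4), (3, 0)}; affine count = 5; |E(F_5)| = 6.

Discriminant check: Δ ∝ 4a³ + 27b² = 4·0³ + 27·3² = 4·0 + 27·9 ≡ 3 (mod 5). Nonzero ⇒ E is nonsingular.
For each x ∈ F_5, compute rhs = x³ + 0·x + 3 mod 5, then count y ∈ F_5 with y² ≡ rhs.
  x = 0: rhs = 3, matching y values: none (0 points).
  x = 1: rhs = 4, matching y values: 2, 3 (2 points).
  x = 2: rhs = 1, matching y values: 1, 4 (2 points).
  x = 3: rhs = 0, matching y values: 0 (1 points).
  x = 4: rhs = 2, matching y values: none (0 points).
Total affine count: 5.
Full point count |E(F_5)| = 5 + 1 = 6.
Hasse bound: |6 − (5+1)| = |0| = 0 ≤ 2√5 ≈ 4.4721 ✓.


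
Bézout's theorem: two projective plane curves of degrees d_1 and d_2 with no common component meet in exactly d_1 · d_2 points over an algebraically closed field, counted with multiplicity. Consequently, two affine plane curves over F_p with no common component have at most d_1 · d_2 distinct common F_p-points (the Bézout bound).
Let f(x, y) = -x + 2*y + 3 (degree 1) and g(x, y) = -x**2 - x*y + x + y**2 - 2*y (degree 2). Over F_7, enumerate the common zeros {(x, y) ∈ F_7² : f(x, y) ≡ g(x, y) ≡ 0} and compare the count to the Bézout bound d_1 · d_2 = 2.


Common zeros: {(0, 2)}; count = 1; Bézout bound = 2.

deg(f) = 1, deg(g) = 2, so Bézout bound = 2.
Scan x ∈ F_7. For each x, list the y ∈ F_7 with f(x, y) ≡ 0 and those with g(x, y) ≡ 0 (mod 7); the common zeros in that column are the intersection.
  x = 0: f ≡ 0 at y ∈ {2}; g ≡ 0 at y ∈ {0, 2}; common: {2}.
  x = 1: f ≡ 0 at y ∈ {6}; g ≡ 0 at y ∈ {0, 3}; common: ∅.
  x = 2: f ≡ 0 at y ∈ {3}; g ≡ 0 at y ∈ ∅; common: ∅.
  x = 3: f ≡ 0 at y ∈ {0}; g ≡ 0 at y ∈ {6}; common: ∅.
  x = 4: f ≡ 0 at y ∈ {4}; g ≡ 0 at y ∈ {3}; common: ∅.
  x = 5: f ≡ 0 at y ∈ {1}; g ≡ 0 at y ∈ ∅; common: ∅.
  x = 6: f ≡ 0 at y ∈ {5}; g ≡ 0 at y ∈ {2, 6}; common: ∅.
Collecting: common zeros = {(0, 2)}, so the count is 1.
Comparison with the Bézout bound: 1 ≤ 2 = deg(f)·deg(g), as expected for curves with no common component (the affine F_7-count falls short of the bound because intersections may lie at infinity, over extension fields, or carry multiplicity).


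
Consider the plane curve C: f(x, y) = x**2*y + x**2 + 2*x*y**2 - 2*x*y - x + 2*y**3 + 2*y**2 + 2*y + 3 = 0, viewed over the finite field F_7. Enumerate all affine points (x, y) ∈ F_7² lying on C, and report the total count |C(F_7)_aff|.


Affine F_7-points: {(2, 2), (2, 3), (2, 6), (4, 2), (4, 3), (4, 4), (5, 5), (6, 5)}; count = 8.

For each of the 49 pairs (x, y) ∈ F_7², evaluate f(x, y) mod 7. Record the zeros.
  x = 0: [0↦3, 1↦2, 2↦3, 3↦4, 4↦3, 5↦5, 6↦1]  zeros at y ∈ ∅
  x = 1: [0↦3, 1↦3, 2↦2, 3↦5, 4↦3, 5↦1, 6↦4]  zeros at y ∈ ∅
  x = 2: [0↦5, 1↦1, 2↦0, 3↦0, 4↦6, 5↦2, 6↦0]  zeros at y ∈ {2, 3, 6}
  x = 3: [0↦2, 1↦3, 2↦4, 3↦3, 4↦5, 5↦1, 6↦3]  zeros at y ∈ ∅
  x = 4: [0↦1, 1↦2, 2↦0, 3↦0, 4↦0, 5↦5, 6↦6]  zeros at y ∈ {2, 3, 4}
  x = 5: [0↦2, 1↦5, 2↦2, 3↦5, 4↦5, 5↦0, 6↦2]  zeros at y ∈ {5}
  x = 6: [0↦5, 1↦5, 2↦3, 3↦4, 4↦6, 5↦0, 6↦5]  zeros at y ∈ {5}
Collecting zeros: affine points = {(2, 2), (2, 3), (2, 6), (4, 2), (4, 3), (4, 4), (5, 5), (6, 5)}.
Total count |C(F_7)_aff| = 8.


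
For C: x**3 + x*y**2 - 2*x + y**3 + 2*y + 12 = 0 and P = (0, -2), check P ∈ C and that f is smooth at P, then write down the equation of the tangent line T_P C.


Tangent line at P: 2*x + 14*y + 28 = 0.

Step 1: f(0, -2) = 0, so P lies on C.
Step 2: partial derivatives
  f_x(x, y) = 3*x**2 + y**2 - 2, f_y(x, y) = 2*x*y + 3*y**2 + 2.
  f_x(P) = 2, f_y(P) = 14 (gradient nonzero, so P is smooth).
Step 3: tangent line at P: 2·(x − 0) + 14·(y − -2) = 0.
Expanding: 2*x + 14*y + 28 = 0.


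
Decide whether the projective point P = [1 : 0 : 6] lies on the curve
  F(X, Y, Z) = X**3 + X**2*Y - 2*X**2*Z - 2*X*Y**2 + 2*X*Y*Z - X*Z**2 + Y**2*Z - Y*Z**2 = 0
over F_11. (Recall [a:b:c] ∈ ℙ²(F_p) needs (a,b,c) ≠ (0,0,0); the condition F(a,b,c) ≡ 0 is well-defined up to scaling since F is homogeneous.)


F(1,0,6) ≡ 8 (mod 11); P is NOT on the curve.

Evaluate F(1, 0, 6) term-by-term (mod 11).
  X**3 ↦ 1·1·1·1 = 1
  X**2*Y ↦ 1·1·0·1 = 0
  -2*X**2*Z ↦ -2·1·1·6 = -12
  -2*X*Y**2 ↦ -2·1·0·1 = 0
  2*X*Y*Z ↦ 2·1·0·6 = 0
  -X*Z**2 ↦ -1·1·1·36 = -36
  Y**2*Z ↦ 1·1·0·6 = 0
  -Y*Z**2 ↦ -1·1·0·36 = 0
Sum: F(1, 0, 6) = (1) + (0) + (-12) + (0) + (0) + (-36) + (0) + (0) = -47.
Reducing mod 11: -47 ≡ 8 (mod 11).
Since F(a, b, c) ≡ 8 ≠ 0 (mod 11), P does NOT lie on the curve.


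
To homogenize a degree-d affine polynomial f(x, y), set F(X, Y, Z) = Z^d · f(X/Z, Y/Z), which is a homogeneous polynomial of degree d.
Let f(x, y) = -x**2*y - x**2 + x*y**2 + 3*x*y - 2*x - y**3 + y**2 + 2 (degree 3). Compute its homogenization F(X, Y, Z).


F(X, Y, Z) = -X**2*Y - X**2*Z + X*Y**2 + 3*X*Y*Z - 2*X*Z**2 - Y**3 + Y**2*Z + 2*Z**3

deg(f) = 3.
Substitute x = X/Z, y = Y/Z into f, then multiply by Z^3.
  monomial -1·x^2·y^1 ↦ -1·X^2·Y^1·Z^0.
  monomial -1·x^2·y^0 ↦ -1·X^2·Y^0·Z^1.
  monomial 1·x^1·y^2 ↦ 1·X^1·Y^2·Z^0.
  monomial 3·x^1·y^1 ↦ 3·X^1·Y^1·Z^1.
  monomial -2·x^1·y^0 ↦ -2·X^1·Y^0·Z^2.
  monomial -1·x^0·y^3 ↦ -1·X^0·Y^3·Z^0.
  monomial 1·x^0·y^2 ↦ 1·X^0·Y^2·Z^1.
  monomial 2·x^0·y^0 ↦ 2·X^0·Y^0·Z^3.
Collecting: F(X, Y, Z) = -X**2*Y - X**2*Z + X*Y**2 + 3*X*Y*Z - 2*X*Z**2 - Y**3 + Y**2*Z + 2*Z**3.


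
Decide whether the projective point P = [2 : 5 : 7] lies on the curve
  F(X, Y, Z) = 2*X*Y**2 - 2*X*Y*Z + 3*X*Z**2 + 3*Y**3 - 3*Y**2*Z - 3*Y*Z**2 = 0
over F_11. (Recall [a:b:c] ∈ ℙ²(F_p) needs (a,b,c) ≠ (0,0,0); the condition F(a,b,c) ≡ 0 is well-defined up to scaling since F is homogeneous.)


F(2,5,7) ≡ 7 (mod 11); P is NOT on the curve.

Evaluate F(2, 5, 7) term-by-term (mod 11).
  2*X*Y**2 ↦ 2·2·25·1 = 100
  -2*X*Y*Z ↦ -2·2·5·7 = -140
  3*X*Z**2 ↦ 3·2·1·49 = 294
  3*Y**3 ↦ 3·1·125·1 = 375
  -3*Y**2*Z ↦ -3·1·25·7 = -525
  -3*Y*Z**2 ↦ -3·1·5·49 = -735
Sum: F(2, 5, 7) = (100) + (-140) + (294) + (375) + (-525) + (-735) = -631.
Reducing mod 11: -631 ≡ 7 (mod 11).
Since F(a, b, c) ≡ 7 ≠ 0 (mod 11), P does NOT lie on the curve.


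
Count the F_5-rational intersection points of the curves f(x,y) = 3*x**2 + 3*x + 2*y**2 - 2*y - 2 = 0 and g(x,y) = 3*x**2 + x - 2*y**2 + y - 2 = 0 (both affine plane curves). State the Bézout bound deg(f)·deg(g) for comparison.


Common zeros: {(4, 3)}; count = 1; Bézout bound = 4.

deg(f) = 2, deg(g) = 2, so Bézout bound = 4.
Scan x ∈ F_5. For each x, list the y ∈ F_5 with f(x, y) ≡ 0 and those with g(x, y) ≡ 0 (mod 5); the common zeros in that column are the intersection.
  x = 0: f ≡ 0 at y ∈ {3}; g ≡ 0 at y ∈ {4}; common: ∅.
  x = 1: f ≡ 0 at y ∈ ∅; g ≡ 0 at y ∈ ∅; common: ∅.
  x = 2: f ≡ 0 at y ∈ {2, 4}; g ≡ 0 at y ∈ ∅; common: ∅.
  x = 3: f ≡ 0 at y ∈ ∅; g ≡ 0 at y ∈ {4}; common: ∅.
  x = 4: f ≡ 0 at y ∈ {3}; g ≡ 0 at y ∈ {0, 3}; common: {3}.
Collecting: common zeros = {(4, 3)}, so the count is 1.
Comparison with the Bézout bound: 1 ≤ 4 = deg(f)·deg(g), as expected for curves with no common component (the affine F_5-count falls short of the bound because intersections may lie at infinity, over extension fields, or carry multiplicity).


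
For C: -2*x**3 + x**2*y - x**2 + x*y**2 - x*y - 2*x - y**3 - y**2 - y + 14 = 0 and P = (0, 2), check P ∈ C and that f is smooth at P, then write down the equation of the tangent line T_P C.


Tangent line at P: 34 - 17*y = 0.

Step 1: f(0, 2) = 0, so P lies on C.
Step 2: partial derivatives
  f_x(x, y) = -6*x**2 + 2*x*y - 2*x + y**2 - y - 2, f_y(x, y) = x**2 + 2*x*y - x - 3*y**2 - 2*y - 1.
  f_x(P) = 0, f_y(P) = -17 (gradient nonzero, so P is smooth).
Step 3: tangent line at P: 0·(x − 0) + -17·(y − 2) = 0.
Expanding: 34 - 17*y = 0.


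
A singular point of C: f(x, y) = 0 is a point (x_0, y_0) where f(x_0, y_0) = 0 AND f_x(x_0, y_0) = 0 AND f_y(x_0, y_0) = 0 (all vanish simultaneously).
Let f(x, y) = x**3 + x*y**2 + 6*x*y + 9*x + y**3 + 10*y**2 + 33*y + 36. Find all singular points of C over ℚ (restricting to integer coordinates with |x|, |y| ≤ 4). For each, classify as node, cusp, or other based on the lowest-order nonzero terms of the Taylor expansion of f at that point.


Singular points: {(0, -3)}; classification: cusp.

Compute partial derivatives:
  f_x = 3*x**2 + y**2 + 6*y + 9.
  f_y = 2*x*y + 6*x + 3*y**2 + 20*y + 33.
Scan x_0 ∈ {−4, ..., 4}. For each x_0, f_y(x_0, y) is a polynomial in y; find its integer roots y ∈ {−4, ..., 4}, then test f_x and f at those candidates.
  x = -4: f_y(-4, y) = 3*y**2 + 12*y + 9; vanishes at y ∈ {-3, -1}. (-4, -3): f_x = 48 ≠ 0; (-4, -1): f_x = 52 ≠ 0.
  x = -3: f_y(-3, y) = 3*y**2 + 14*y + 15; vanishes at y ∈ {-3}. (-3, -3): f_x = 27 ≠ 0.
  x = -2: f_y(-2, y) = 3*y**2 + 16*y + 21; vanishes at y ∈ {-3}. (-2, -3): f_x = 12 ≠ 0.
  x = -1: f_y(-1, y) = 3*y**2 + 18*y + 27; vanishes at y ∈ {-3}. (-1, -3): f_x = 3 ≠ 0.
  x = 0: f_y(0, y) = 3*y**2 + 20*y + 33; vanishes at y ∈ {-3}. (0, -3): f_x = 0, f = 0 — SINGULAR.
  x = 1: f_y(1, y) = 3*y**2 + 22*y + 39; vanishes at y ∈ {-3}. (1, -3): f_x = 3 ≠ 0.
  x = 2: f_y(2, y) = 3*y**2 + 24*y + 45; vanishes at y ∈ {-3}. (2, -3): f_x = 12 ≠ 0.
  x = 3: f_y(3, y) = 3*y**2 + 26*y + 51; vanishes at y ∈ {-3}. (3, -3): f_x = 27 ≠ 0.
  x = 4: f_y(4, y) = 3*y**2 + 28*y + 57; vanishes at y ∈ {-3}. (4, -3): f_x = 48 ≠ 0.
Only singular point on the grid: (0, -3).
Classify: substitute x = 0 + u, y = -3 + v and expand: f = u**3 + u*v**2 + v**3 + v**2.
No constant or linear terms (consistent with a singular point). Quadratic part: v**2. Cubic part: u**3 + u*v**2 + v**3.
The quadratic part v**2 is a perfect square, so there is a single (double) tangent line v = 0, i.e. y = -3. Restricting the cubic part to that line (v = 0) leaves u**3 ≠ 0, so f is not divisible by v and the branch is v² ≈ -u**3 to lowest order — this is a cusp.
Classification: cusp.


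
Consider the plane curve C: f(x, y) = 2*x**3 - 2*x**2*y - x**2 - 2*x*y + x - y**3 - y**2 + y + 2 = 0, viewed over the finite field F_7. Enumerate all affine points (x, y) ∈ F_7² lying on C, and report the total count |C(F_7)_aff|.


Affine F_7-points: {(1, 2), (1, 5), (1, 6), (2, 5), (4, 1), (4, 2), (4, 3), (5, 4), (6, 3), (6, 5)}; count = 10.

For each of the 49 pairs (x, y) ∈ F_7², evaluate f(x, y) mod 7. Record the zeros.
  x = 0: [0↦2, 1↦1, 2↦6, 3↦4, 4↦3, 5↦4, 6↦1]  zeros at y ∈ ∅
  x = 1: [0↦4, 1↦6, 2↦0, 3↦1, 4↦3, 5↦0, 6↦0]  zeros at y ∈ {2, 5, 6}
  x = 2: [0↦2, 1↦3, 2↦3, 3↦3, 4↦4, 5↦0, 6↦6]  zeros at y ∈ {5}
  x = 3: [0↦1, 1↦4, 2↦6, 3↦1, 4↦4, 5↦2, 6↦3]  zeros at y ∈ ∅
  x = 4: [0↦6, 1↦0, 2↦0, 3↦0, 4↦1, 5↦4, 6↦3]  zeros at y ∈ {1, 2, 3}
  x = 5: [0↦1, 1↦3, 2↦4, 3↦5, 4↦0, 5↦4, 6↦4]  zeros at y ∈ {4}
  x = 6: [0↦5, 1↦4, 2↦2, 3↦0, 4↦6, 5↦0, 6↦4]  zeros at y ∈ {3, 5}
Collecting zeros: affine points = {(1, 2), (1, 5), (1, 6), (2, 5), (4, 1), (4, 2), (4, 3), (5, 4), (6, 3), (6, 5)}.
Total count |C(F_7)_aff| = 10.


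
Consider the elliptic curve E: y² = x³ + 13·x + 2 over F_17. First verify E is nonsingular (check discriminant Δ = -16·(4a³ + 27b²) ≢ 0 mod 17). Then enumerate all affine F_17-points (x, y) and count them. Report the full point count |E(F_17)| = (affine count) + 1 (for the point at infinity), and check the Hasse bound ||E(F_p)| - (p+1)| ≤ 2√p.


Affine points = {(0, 6), (0, 11), (1, 4), (1, 13), (2, 6), (2, 11), (3, 0), (4, 4), (4, 13), (9, 7), (9, 10), (12, 4), (12, 13), (14, 2), (14, 15), (15, 6), (15, 11)}; affine count = 17; |E(F_17)| = 18.

Discriminant check: Δ ∝ 4a³ + 27b² = 4·13³ + 27·2² = 4·2197 + 27·4 ≡ 5 (mod 17). Nonzero ⇒ E is nonsingular.
For each x ∈ F_17, compute rhs = x³ + 13·x + 2 mod 17, then count y ∈ F_17 with y² ≡ rhs.
  x = 0: rhs = 2, matching y values: 6, 11 (2 points).
  x = 1: rhs = 16, matching y values: 4, 13 (2 points).
  x = 2: rhs = 2, matching y values: 6, 11 (2 points).
  x = 3: rhs = 0, matching y values: 0 (1 points).
  x = 4: rhs = 16, matching y values: 4, 13 (2 points).
  x = 5: rhs = 5, matching y values: none (0 points).
  x = 6: rhs = 7, matching y values: none (0 points).
  x = 7: rhs = 11, matching y values: none (0 points).
  x = 8: rhs = 6, matching y values: none (0 points).
  x = 9: rhs = 15, matching y values: 7, 10 (2 points).
  x = 10: rhs = 10, matching y values: none (0 points).
  x = 11: rhs = 14, matching y values: none (0 points).
  x = 12: rhs = 16, matching y values: 4, 13 (2 points).
  x = 13: rhs = 5, matching y values: none (0 points).
  x = 14: rhs = 4, matching y values: 2, 15 (2 points).
  x = 15: rhs = 2, matching y values: 6, 11 (2 points).
  x = 16: rhs = 5, matching y values: none (0 points).
Total affine count: 17.
Full point count |E(F_17)| = 17 + 1 = 18.
Hasse bound: |18 − (17+1)| = |0| = 0 ≤ 2√17 ≈ 8.2462 ✓.


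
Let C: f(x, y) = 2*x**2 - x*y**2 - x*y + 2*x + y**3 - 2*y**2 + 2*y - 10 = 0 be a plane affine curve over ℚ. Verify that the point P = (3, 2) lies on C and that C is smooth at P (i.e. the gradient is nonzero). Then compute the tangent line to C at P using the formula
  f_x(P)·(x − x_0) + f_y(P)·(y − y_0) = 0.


Tangent line at P: 8*x - 9*y - 6 = 0.

Step 1: f(3, 2) = 0, so P lies on C.
Step 2: partial derivatives
  f_x(x, y) = 4*x - y**2 - y + 2, f_y(x, y) = -2*x*y - x + 3*y**2 - 4*y + 2.
  f_x(P) = 8, f_y(P) = -9 (gradient nonzero, so P is smooth).
Step 3: tangent line at P: 8·(x − 3) + -9·(y − 2) = 0.
Expanding: 8*x - 9*y - 6 = 0.


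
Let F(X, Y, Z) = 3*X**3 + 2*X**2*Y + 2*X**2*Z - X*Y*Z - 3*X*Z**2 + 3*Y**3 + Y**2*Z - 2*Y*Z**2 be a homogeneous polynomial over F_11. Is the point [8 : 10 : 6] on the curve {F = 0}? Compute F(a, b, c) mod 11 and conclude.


F(8,10,6) ≡ 5 (mod 11); P is NOT on the curve.

Evaluate F(8, 10, 6) term-by-term (mod 11).
  3*X**3 ↦ 3·512·1·1 = 1536
  2*X**2*Y ↦ 2·64·10·1 = 1280
  2*X**2*Z ↦ 2·64·1·6 = 768
  -X*Y*Z ↦ -1·8·10·6 = -480
  -3*X*Z**2 ↦ -3·8·1·36 = -864
  3*Y**3 ↦ 3·1·1000·1 = 3000
  Y**2*Z ↦ 1·1·100·6 = 600
  -2*Y*Z**2 ↦ -2·1·10·36 = -720
Sum: F(8, 10, 6) = (1536) + (1280) + (768) + (-480) + (-864) + (3000) + (600) + (-720) = 5120.
Reducing mod 11: 5120 ≡ 5 (mod 11).
Since F(a, b, c) ≡ 5 ≠ 0 (mod 11), P does NOT lie on the curve.


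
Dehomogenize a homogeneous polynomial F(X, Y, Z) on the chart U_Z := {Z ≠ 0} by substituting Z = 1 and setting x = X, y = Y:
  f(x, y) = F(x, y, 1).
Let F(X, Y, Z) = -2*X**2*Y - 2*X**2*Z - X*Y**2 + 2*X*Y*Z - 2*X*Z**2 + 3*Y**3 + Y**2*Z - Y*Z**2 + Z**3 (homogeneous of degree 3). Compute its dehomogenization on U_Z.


f(x, y) = -2*x**2*y - 2*x**2 - x*y**2 + 2*x*y - 2*x + 3*y**3 + y**2 - y + 1

On U_Z we set Z = 1. Each monomial c·X^i·Y^j·Z^k in F becomes c·x^i·y^j·1^k = c·x^i·y^j.
Substituting Z = 1: F(X, Y, 1) = -2*x**2*y - 2*x**2 - x*y**2 + 2*x*y - 2*x + 3*y**3 + y**2 - y + 1.
Note: deg(f) ≤ deg(F) = 3; strict inequality happens when F is divisible by Z (lost terms).
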